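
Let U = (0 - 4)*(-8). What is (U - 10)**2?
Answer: 484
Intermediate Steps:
U = 32 (U = -4*(-8) = 32)
(U - 10)**2 = (32 - 10)**2 = 22**2 = 484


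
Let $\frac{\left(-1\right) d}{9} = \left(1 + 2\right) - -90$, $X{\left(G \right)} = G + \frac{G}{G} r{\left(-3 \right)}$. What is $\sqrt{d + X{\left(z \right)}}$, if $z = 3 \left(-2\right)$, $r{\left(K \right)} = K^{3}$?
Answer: $i \sqrt{870} \approx 29.496 i$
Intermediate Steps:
$z = -6$
$X{\left(G \right)} = -27 + G$ ($X{\left(G \right)} = G + \frac{G}{G} \left(-3\right)^{3} = G + 1 \left(-27\right) = G - 27 = -27 + G$)
$d = -837$ ($d = - 9 \left(\left(1 + 2\right) - -90\right) = - 9 \left(3 + 90\right) = \left(-9\right) 93 = -837$)
$\sqrt{d + X{\left(z \right)}} = \sqrt{-837 - 33} = \sqrt{-870} = i \sqrt{870}$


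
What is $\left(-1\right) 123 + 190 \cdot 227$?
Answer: $43007$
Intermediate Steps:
$\left(-1\right) 123 + 190 \cdot 227 = -123 + 43130 = 43007$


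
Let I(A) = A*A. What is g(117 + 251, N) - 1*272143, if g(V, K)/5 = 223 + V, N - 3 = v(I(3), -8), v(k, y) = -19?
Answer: -269188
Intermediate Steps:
I(A) = A**2
N = -16 (N = 3 - 19 = -16)
g(V, K) = 1115 + 5*V (g(V, K) = 5*(223 + V) = 1115 + 5*V)
g(117 + 251, N) - 1*272143 = (1115 + 5*(117 + 251)) - 1*272143 = (1115 + 5*368) - 272143 = (1115 + 1840) - 272143 = 2955 - 272143 = -269188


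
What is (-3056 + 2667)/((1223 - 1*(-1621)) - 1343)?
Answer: -389/1501 ≈ -0.25916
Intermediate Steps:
(-3056 + 2667)/((1223 - 1*(-1621)) - 1343) = -389/((1223 + 1621) - 1343) = -389/(2844 - 1343) = -389/1501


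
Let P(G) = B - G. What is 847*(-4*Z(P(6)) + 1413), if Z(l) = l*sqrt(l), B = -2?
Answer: 1196811 + 54208*I*sqrt(2) ≈ 1.1968e+6 + 76662.0*I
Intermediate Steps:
P(G) = -2 - G
Z(l) = l**(3/2)
847*(-4*Z(P(6)) + 1413) = 847*(-4*(-2 - 1*6)**(3/2) + 1413) = 847*(-4*(-2 - 6)**(3/2) + 1413) = 847*(-(-64)*I*sqrt(2) + 1413) = 847*(64*I*sqrt(2) + 1413) = 847*(1413 + 64*I*sqrt(2)) = 1196811 + 54208*I*sqrt(2)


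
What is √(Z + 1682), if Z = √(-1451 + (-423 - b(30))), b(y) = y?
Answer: √(1682 + 4*I*√119) ≈ 41.016 + 0.5319*I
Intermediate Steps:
Z = 4*I*√119 (Z = √(-1451 + (-423 - 1*30)) = √(-1451 + (-423 - 30)) = √(-1451 - 453) = √(-1904) = 4*I*√119 ≈ 43.635*I)
√(Z + 1682) = √(4*I*√119 + 1682) = √(1682 + 4*I*√119)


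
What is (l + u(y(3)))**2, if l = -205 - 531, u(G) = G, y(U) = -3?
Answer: 546121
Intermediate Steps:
l = -736
(l + u(y(3)))**2 = (-736 - 3)**2 = (-739)**2 = 546121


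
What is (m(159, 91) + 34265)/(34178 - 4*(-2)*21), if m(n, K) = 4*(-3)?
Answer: 34253/34346 ≈ 0.99729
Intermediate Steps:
m(n, K) = -12
(m(159, 91) + 34265)/(34178 - 4*(-2)*21) = (-12 + 34265)/(34178 - 4*(-2)*21) = 34253/(34178 + 8*21) = 34253/(34178 + 168) = 34253/34346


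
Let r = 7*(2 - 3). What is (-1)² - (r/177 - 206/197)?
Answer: 72710/34869 ≈ 2.0852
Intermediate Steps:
r = -7 (r = 7*(-1) = -7)
(-1)² - (r/177 - 206/197) = (-1)² - (-7/177 - 206/197) = 1 - (-7*1/177 - 206*1/197) = 1 - (-7/177 - 206/197) = 1 - 1*(-37841/34869) = 1 + 37841/34869 = 72710/34869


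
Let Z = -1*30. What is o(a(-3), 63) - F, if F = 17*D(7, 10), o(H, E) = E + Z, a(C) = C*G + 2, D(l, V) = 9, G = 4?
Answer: -120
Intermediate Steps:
Z = -30
a(C) = 2 + 4*C (a(C) = C*4 + 2 = 4*C + 2 = 2 + 4*C)
o(H, E) = -30 + E (o(H, E) = E - 30 = -30 + E)
F = 153 (F = 17*9 = 153)
o(a(-3), 63) - F = (-30 + 63) - 1*153 = 33 - 153 = -120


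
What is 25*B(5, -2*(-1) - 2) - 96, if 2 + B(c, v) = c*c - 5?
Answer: 354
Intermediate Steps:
B(c, v) = -7 + c**2 (B(c, v) = -2 + (c*c - 5) = -2 + (c**2 - 5) = -2 + (-5 + c**2) = -7 + c**2)
25*B(5, -2*(-1) - 2) - 96 = 25*(-7 + 5**2) - 96 = 25*(-7 + 25) - 96 = 25*18 - 96 = 450 - 96 = 354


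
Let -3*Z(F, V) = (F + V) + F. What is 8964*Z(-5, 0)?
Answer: 29880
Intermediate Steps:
Z(F, V) = -2*F/3 - V/3 (Z(F, V) = -((F + V) + F)/3 = -(V + 2*F)/3 = -2*F/3 - V/3)
8964*Z(-5, 0) = 8964*(-2/3*(-5) - 1/3*0) = 8964*(10/3 + 0) = 8964*(10/3) = 29880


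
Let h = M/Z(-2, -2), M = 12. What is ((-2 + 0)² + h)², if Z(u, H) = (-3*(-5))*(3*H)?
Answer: 3364/225 ≈ 14.951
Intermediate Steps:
Z(u, H) = 45*H (Z(u, H) = 15*(3*H) = 45*H)
h = -2/15 (h = 12/((45*(-2))) = 12/(-90) = 12*(-1/90) = -2/15 ≈ -0.13333)
((-2 + 0)² + h)² = ((-2 + 0)² - 2/15)² = ((-2)² - 2/15)² = (4 - 2/15)² = (58/15)² = 3364/225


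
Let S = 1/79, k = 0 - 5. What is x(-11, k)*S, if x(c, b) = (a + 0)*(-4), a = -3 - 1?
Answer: 16/79 ≈ 0.20253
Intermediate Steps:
k = -5
a = -4
x(c, b) = 16 (x(c, b) = (-4 + 0)*(-4) = -4*(-4) = 16)
S = 1/79 ≈ 0.012658
x(-11, k)*S = 16*(1/79) = 16/79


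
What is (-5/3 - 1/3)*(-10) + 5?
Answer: 25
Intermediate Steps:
(-5/3 - 1/3)*(-10) + 5 = (-5*⅓ - 1*⅓)*(-10) + 5 = (-5/3 - ⅓)*(-10) + 5 = -2*(-10) + 5 = 20 + 5 = 25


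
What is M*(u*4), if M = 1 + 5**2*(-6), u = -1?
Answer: 596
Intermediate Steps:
M = -149 (M = 1 + 25*(-6) = 1 - 150 = -149)
M*(u*4) = -(-149)*4 = -149*(-4) = 596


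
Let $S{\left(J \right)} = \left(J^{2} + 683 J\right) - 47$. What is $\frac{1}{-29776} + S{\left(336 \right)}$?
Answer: $\frac{10193426511}{29776} \approx 3.4234 \cdot 10^{5}$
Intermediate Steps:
$S{\left(J \right)} = -47 + J^{2} + 683 J$
$\frac{1}{-29776} + S{\left(336 \right)} = \frac{1}{-29776} + \left(-47 + 336^{2} + 683 \cdot 336\right) = - \frac{1}{29776} + \left(-47 + 112896 + 229488\right) = - \frac{1}{29776} + 342337 = \frac{10193426511}{29776}$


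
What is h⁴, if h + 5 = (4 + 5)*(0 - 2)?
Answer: 279841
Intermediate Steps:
h = -23 (h = -5 + (4 + 5)*(0 - 2) = -5 + 9*(-2) = -5 - 18 = -23)
h⁴ = (-23)⁴ = 279841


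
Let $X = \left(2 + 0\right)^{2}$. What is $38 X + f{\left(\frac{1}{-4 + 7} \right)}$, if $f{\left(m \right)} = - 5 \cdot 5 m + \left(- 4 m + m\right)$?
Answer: $\frac{428}{3} \approx 142.67$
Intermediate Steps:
$f{\left(m \right)} = - 28 m$ ($f{\left(m \right)} = - 25 m - 3 m = - 28 m$)
$X = 4$ ($X = 2^{2} = 4$)
$38 X + f{\left(\frac{1}{-4 + 7} \right)} = 38 \cdot 4 - \frac{28}{-4 + 7} = 152 - \frac{28}{3} = \frac{428}{3}$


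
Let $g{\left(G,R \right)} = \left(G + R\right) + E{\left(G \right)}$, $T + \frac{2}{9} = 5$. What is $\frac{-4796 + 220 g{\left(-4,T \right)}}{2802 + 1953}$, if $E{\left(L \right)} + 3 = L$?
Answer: $- \frac{55484}{42795} \approx -1.2965$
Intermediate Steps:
$T = \frac{43}{9}$ ($T = - \frac{2}{9} + 5 = \frac{43}{9} \approx 4.7778$)
$E{\left(L \right)} = -3 + L$
$g{\left(G,R \right)} = -3 + R + 2 G$ ($g{\left(G,R \right)} = \left(G + R\right) + \left(-3 + G\right) = -3 + R + 2 G$)
$\frac{-4796 + 220 g{\left(-4,T \right)}}{2802 + 1953} = \frac{-4796 + 220 \left(-3 + \frac{43}{9} + 2 \left(-4\right)\right)}{2802 + 1953} = \frac{-4796 + 220 \left(-3 + \frac{43}{9} - 8\right)}{4755} = \left(-4796 + 220 \left(- \frac{56}{9}\right)\right) \frac{1}{4755} = \left(-4796 - \frac{12320}{9}\right) \frac{1}{4755} = \left(- \frac{55484}{9}\right) \frac{1}{4755} = - \frac{55484}{42795}$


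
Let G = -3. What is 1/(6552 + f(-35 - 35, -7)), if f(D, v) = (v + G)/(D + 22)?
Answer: 24/157253 ≈ 0.00015262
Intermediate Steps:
f(D, v) = (-3 + v)/(22 + D) (f(D, v) = (v - 3)/(D + 22) = (-3 + v)/(22 + D))
1/(6552 + f(-35 - 35, -7)) = 1/(6552 + (-3 - 7)/(22 + (-35 - 35))) = 1/(6552 - 10/(22 - 70)) = 1/(6552 - 10/(-48)) = 1/(6552 - 1/48*(-10)) = 1/(6552 + 5/24) = 1/(157253/24) = 24/157253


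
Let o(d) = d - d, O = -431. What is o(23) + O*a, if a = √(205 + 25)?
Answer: -431*√230 ≈ -6536.4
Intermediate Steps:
a = √230 ≈ 15.166
o(d) = 0
o(23) + O*a = 0 - 431*√230 = -431*√230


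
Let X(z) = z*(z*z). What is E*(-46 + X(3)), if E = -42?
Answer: 798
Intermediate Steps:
X(z) = z³ (X(z) = z*z² = z³)
E*(-46 + X(3)) = -42*(-46 + 3³) = -42*(-46 + 27) = -42*(-19) = 798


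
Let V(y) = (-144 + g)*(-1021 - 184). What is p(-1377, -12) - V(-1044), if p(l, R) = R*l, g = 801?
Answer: 808209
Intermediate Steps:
V(y) = -791685 (V(y) = (-144 + 801)*(-1021 - 184) = 657*(-1205) = -791685)
p(-1377, -12) - V(-1044) = -12*(-1377) - 1*(-791685) = 16524 + 791685 = 808209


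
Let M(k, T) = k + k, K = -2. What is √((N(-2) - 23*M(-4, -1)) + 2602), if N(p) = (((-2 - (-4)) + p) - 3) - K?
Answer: √2785 ≈ 52.773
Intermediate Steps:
M(k, T) = 2*k
N(p) = 1 + p (N(p) = (((-2 - (-4)) + p) - 3) - 1*(-2) = (((-2 - 1*(-4)) + p) - 3) + 2 = (((-2 + 4) + p) - 3) + 2 = ((2 + p) - 3) + 2 = (-1 + p) + 2 = 1 + p)
√((N(-2) - 23*M(-4, -1)) + 2602) = √(((1 - 2) - 46*(-4)) + 2602) = √((-1 - 23*(-8)) + 2602) = √((-1 + 184) + 2602) = √(183 + 2602) = √2785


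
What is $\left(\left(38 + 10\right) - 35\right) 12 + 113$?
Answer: $269$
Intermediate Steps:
$\left(\left(38 + 10\right) - 35\right) 12 + 113 = \left(48 - 35\right) 12 + 113 = 13 \cdot 12 + 113 = 156 + 113 = 269$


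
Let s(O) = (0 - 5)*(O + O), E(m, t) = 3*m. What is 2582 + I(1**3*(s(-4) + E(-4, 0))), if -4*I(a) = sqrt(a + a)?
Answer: 2582 - sqrt(14)/2 ≈ 2580.1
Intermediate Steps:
s(O) = -10*O
I(a) = -sqrt(2)*sqrt(a)/4 (I(a) = -sqrt(a + a)/4 = -sqrt(2)*sqrt(a)/4)
2582 + I(1**3*(s(-4) + E(-4, 0))) = 2582 - sqrt(2)*sqrt(1**3*(-10*(-4) + 3*(-4)))/4 = 2582 - sqrt(2)*sqrt(1*(40 - 12))/4 = 2582 - sqrt(2)*sqrt(1*28)/4 = 2582 - sqrt(2)*sqrt(28)/4 = 2582 - sqrt(2)*2*sqrt(7)/4 = 2582 - sqrt(14)/2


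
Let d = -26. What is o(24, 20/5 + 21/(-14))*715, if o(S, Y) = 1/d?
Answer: -55/2 ≈ -27.500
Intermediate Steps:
o(S, Y) = -1/26 (o(S, Y) = 1/(-26) = -1/26)
o(24, 20/5 + 21/(-14))*715 = -1/26*715 = -55/2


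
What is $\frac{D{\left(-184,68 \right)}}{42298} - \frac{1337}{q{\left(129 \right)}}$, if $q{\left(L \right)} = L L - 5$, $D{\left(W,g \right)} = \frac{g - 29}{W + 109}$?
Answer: $- \frac{707013459}{8795869100} \approx -0.08038$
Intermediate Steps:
$D{\left(W,g \right)} = \frac{-29 + g}{109 + W}$
$q{\left(L \right)} = -5 + L^{2}$ ($q{\left(L \right)} = L^{2} - 5 = -5 + L^{2}$)
$\frac{D{\left(-184,68 \right)}}{42298} - \frac{1337}{q{\left(129 \right)}} = \frac{\frac{1}{109 - 184} \left(-29 + 68\right)}{42298} - \frac{1337}{-5 + 129^{2}} = \frac{1}{-75} \cdot 39 \cdot \frac{1}{42298} - \frac{1337}{-5 + 16641} = \left(- \frac{1}{75}\right) 39 \cdot \frac{1}{42298} - \frac{1337}{16636} = \left(- \frac{13}{25}\right) \frac{1}{42298} - \frac{1337}{16636} = - \frac{13}{1057450} - \frac{1337}{16636} = - \frac{707013459}{8795869100}$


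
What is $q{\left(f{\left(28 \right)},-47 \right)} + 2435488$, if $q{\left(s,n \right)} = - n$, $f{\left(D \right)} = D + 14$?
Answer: $2435535$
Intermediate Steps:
$f{\left(D \right)} = 14 + D$
$q{\left(f{\left(28 \right)},-47 \right)} + 2435488 = \left(-1\right) \left(-47\right) + 2435488 = 47 + 2435488 = 2435535$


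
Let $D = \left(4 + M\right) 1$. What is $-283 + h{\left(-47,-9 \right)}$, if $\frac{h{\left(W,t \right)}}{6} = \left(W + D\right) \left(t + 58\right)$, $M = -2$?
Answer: $-13513$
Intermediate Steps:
$D = 2$ ($D = \left(4 - 2\right) 1 = 2 \cdot 1 = 2$)
$h{\left(W,t \right)} = 6 \left(2 + W\right) \left(58 + t\right)$ ($h{\left(W,t \right)} = 6 \left(W + 2\right) \left(t + 58\right) = 6 \left(2 + W\right) \left(58 + t\right)$)
$-283 + h{\left(-47,-9 \right)} = -283 + \left(696 + 12 \left(-9\right) + 348 \left(-47\right) + 6 \left(-47\right) \left(-9\right)\right) = -283 + \left(696 - 108 - 16356 + 2538\right) = -283 - 13230 = -13513$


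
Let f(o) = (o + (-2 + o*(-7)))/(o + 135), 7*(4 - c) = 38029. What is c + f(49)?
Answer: -874282/161 ≈ -5430.3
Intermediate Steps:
c = -38001/7 (c = 4 - ⅐*38029 = 4 - 38029/7 = -38001/7 ≈ -5428.7)
f(o) = (-2 - 6*o)/(135 + o) (f(o) = (o + (-2 - 7*o))/(135 + o) = (-2 - 6*o)/(135 + o))
c + f(49) = -38001/7 + 2*(-1 - 3*49)/(135 + 49) = -38001/7 + 2*(-1 - 147)/184 = -38001/7 + 2*(1/184)*(-148) = -38001/7 - 37/23 = -874282/161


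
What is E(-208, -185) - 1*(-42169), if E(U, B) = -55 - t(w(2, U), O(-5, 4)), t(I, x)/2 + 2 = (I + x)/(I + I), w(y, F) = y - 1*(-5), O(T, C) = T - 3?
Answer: 294827/7 ≈ 42118.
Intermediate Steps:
O(T, C) = -3 + T
w(y, F) = 5 + y (w(y, F) = y + 5 = 5 + y)
t(I, x) = -4 + (I + x)/I (t(I, x) = -4 + 2*((I + x)/(I + I)) = -4 + 2*((I + x)/((2*I))) = -4 + 2*((I + x)*(1/(2*I))) = -4 + 2*((I + x)/(2*I)) = -4 + (I + x)/I)
E(U, B) = -356/7 (E(U, B) = -55 - (-3 + (-3 - 5)/(5 + 2)) = -55 - (-3 - 8/7) = -55 - 1*(-29/7) = -55 + 29/7 = -356/7)
E(-208, -185) - 1*(-42169) = -356/7 - 1*(-42169) = -356/7 + 42169 = 294827/7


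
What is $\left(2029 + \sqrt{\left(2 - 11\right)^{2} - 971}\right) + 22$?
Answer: $2051 + i \sqrt{890} \approx 2051.0 + 29.833 i$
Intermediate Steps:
$\left(2029 + \sqrt{\left(2 - 11\right)^{2} - 971}\right) + 22 = \left(2029 + \sqrt{\left(-9\right)^{2} - 971}\right) + 22 = \left(2029 + \sqrt{81 - 971}\right) + 22 = \left(2029 + \sqrt{-890}\right) + 22 = \left(2029 + i \sqrt{890}\right) + 22 = 2051 + i \sqrt{890}$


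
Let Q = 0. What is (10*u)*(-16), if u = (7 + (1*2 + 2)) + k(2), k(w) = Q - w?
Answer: -1440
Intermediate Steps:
k(w) = -w (k(w) = 0 - w = -w)
u = 9 (u = (7 + (1*2 + 2)) - 1*2 = (7 + (2 + 2)) - 2 = (7 + 4) - 2 = 11 - 2 = 9)
(10*u)*(-16) = (10*9)*(-16) = 90*(-16) = -1440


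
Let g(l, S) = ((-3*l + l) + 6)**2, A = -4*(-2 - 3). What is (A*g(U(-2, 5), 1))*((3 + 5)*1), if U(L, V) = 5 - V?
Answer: 5760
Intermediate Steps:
A = 20 (A = -4*(-5) = 20)
g(l, S) = (6 - 2*l)**2 (g(l, S) = (-2*l + 6)**2 = (6 - 2*l)**2)
(A*g(U(-2, 5), 1))*((3 + 5)*1) = (20*(4*(-3 + (5 - 1*5))**2))*((3 + 5)*1) = (20*(4*(-3 + (5 - 5))**2))*(8*1) = (20*(4*(-3 + 0)**2))*8 = (20*(4*(-3)**2))*8 = (20*(4*9))*8 = (20*36)*8 = 720*8 = 5760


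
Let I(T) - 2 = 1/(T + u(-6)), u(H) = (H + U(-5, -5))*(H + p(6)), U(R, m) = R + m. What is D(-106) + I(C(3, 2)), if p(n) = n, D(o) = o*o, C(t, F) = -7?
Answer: 78665/7 ≈ 11238.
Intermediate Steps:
D(o) = o²
u(H) = (-10 + H)*(6 + H) (u(H) = (H + (-5 - 5))*(H + 6) = (H - 10)*(6 + H) = (-10 + H)*(6 + H))
I(T) = 2 + 1/T (I(T) = 2 + 1/(T + (-60 + (-6)² - 4*(-6))) = 2 + 1/(T + (-60 + 36 + 24)) = 2 + 1/(T + 0) = 2 + 1/T)
D(-106) + I(C(3, 2)) = (-106)² + (2 + 1/(-7)) = 11236 + (2 - ⅐) = 11236 + 13/7 = 78665/7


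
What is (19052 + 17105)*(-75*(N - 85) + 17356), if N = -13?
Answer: 893294842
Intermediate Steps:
(19052 + 17105)*(-75*(N - 85) + 17356) = (19052 + 17105)*(-75*(-13 - 85) + 17356) = 36157*(-75*(-98) + 17356) = 36157*(7350 + 17356) = 36157*24706 = 893294842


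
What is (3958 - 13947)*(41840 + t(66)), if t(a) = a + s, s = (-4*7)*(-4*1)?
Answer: -419717802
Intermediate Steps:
s = 112 (s = -28*(-4) = 112)
t(a) = 112 + a (t(a) = a + 112 = 112 + a)
(3958 - 13947)*(41840 + t(66)) = (3958 - 13947)*(41840 + (112 + 66)) = -9989*(41840 + 178) = -9989*42018 = -419717802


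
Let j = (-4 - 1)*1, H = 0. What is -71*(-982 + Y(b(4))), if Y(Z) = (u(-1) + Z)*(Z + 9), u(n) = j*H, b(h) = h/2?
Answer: 68160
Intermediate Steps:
j = -5 (j = -5*1 = -5)
b(h) = h/2 (b(h) = h*(½) = h/2)
u(n) = 0 (u(n) = -5*0 = 0)
Y(Z) = Z*(9 + Z) (Y(Z) = (0 + Z)*(Z + 9) = Z*(9 + Z))
-71*(-982 + Y(b(4))) = -71*(-982 + ((½)*4)*(9 + (½)*4)) = -71*(-982 + 2*(9 + 2)) = -71*(-982 + 2*11) = -71*(-982 + 22) = -71*(-960) = 68160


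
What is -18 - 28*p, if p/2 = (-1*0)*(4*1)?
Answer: -18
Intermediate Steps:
p = 0 (p = 2*((-1*0)*(4*1)) = 2*(0*4) = 2*0 = 0)
-18 - 28*p = -18 - 28*0 = -18 + 0 = -18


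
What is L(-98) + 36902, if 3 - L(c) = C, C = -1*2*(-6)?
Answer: 36893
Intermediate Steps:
C = 12 (C = -2*(-6) = 12)
L(c) = -9 (L(c) = 3 - 1*12 = 3 - 12 = -9)
L(-98) + 36902 = -9 + 36902 = 36893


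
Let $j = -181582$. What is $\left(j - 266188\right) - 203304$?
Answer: $-651074$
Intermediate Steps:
$\left(j - 266188\right) - 203304 = \left(-181582 - 266188\right) - 203304 = -447770 - 203304 = -651074$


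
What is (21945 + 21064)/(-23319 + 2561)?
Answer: -43009/20758 ≈ -2.0719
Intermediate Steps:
(21945 + 21064)/(-23319 + 2561) = 43009/(-20758) = 43009*(-1/20758) = -43009/20758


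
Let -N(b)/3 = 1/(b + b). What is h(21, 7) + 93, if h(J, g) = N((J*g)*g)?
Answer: 63797/686 ≈ 92.999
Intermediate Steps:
N(b) = -3/(2*b) (N(b) = -3/(b + b) = -3*1/(2*b) = -3/(2*b))
h(J, g) = -3/(2*J*g²) (h(J, g) = -3*1/(J*g²)/2 = -3/(2*J*g²))
h(21, 7) + 93 = -3/2/(21*7²) + 93 = -3/2*1/21*1/49 + 93 = -1/686 + 93 = 63797/686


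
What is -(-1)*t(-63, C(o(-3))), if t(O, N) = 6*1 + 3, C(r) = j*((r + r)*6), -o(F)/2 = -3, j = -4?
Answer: 9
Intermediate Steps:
o(F) = 6 (o(F) = -2*(-3) = 6)
C(r) = -48*r (C(r) = -4*(r + r)*6 = -4*2*r*6 = -48*r)
t(O, N) = 9 (t(O, N) = 6 + 3 = 9)
-(-1)*t(-63, C(o(-3))) = -(-1)*9 = -1*(-9) = 9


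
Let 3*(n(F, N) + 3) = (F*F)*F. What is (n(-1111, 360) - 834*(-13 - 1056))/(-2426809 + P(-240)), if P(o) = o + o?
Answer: 1368656002/7281867 ≈ 187.95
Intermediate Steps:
P(o) = 2*o
n(F, N) = -3 + F**3/3 (n(F, N) = -3 + ((F*F)*F)/3 = -3 + (F**2*F)/3 = -3 + F**3/3)
(n(-1111, 360) - 834*(-13 - 1056))/(-2426809 + P(-240)) = ((-3 + (1/3)*(-1111)**3) - 834*(-13 - 1056))/(-2426809 + 2*(-240)) = ((-3 + (1/3)*(-1371330631)) - 834*(-1069))/(-2426809 - 480) = ((-3 - 1371330631/3) + 891546)/(-2427289) = (-1371330640/3 + 891546)*(-1/2427289) = -1368656002/3*(-1/2427289) = 1368656002/7281867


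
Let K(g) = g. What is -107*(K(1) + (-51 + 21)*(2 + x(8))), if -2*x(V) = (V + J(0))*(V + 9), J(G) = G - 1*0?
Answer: -211967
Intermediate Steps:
J(G) = G (J(G) = G + 0 = G)
x(V) = -V*(9 + V)/2 (x(V) = -(V + 0)*(V + 9)/2 = -V*(9 + V)/2)
-107*(K(1) + (-51 + 21)*(2 + x(8))) = -107*(1 + (-51 + 21)*(2 + (1/2)*8*(-9 - 1*8))) = -107*(1 - 30*(2 + (1/2)*8*(-9 - 8))) = -107*(1 - 30*(2 + (1/2)*8*(-17))) = -107*(1 - 30*(2 - 68)) = -107*(1 - 30*(-66)) = -107*(1 + 1980) = -107*1981 = -211967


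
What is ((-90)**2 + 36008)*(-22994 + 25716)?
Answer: 120061976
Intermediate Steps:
((-90)**2 + 36008)*(-22994 + 25716) = (8100 + 36008)*2722 = 44108*2722 = 120061976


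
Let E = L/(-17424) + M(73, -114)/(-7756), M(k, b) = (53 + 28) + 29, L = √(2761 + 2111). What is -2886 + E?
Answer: -11191963/3878 - √1218/8712 ≈ -2886.0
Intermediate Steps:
L = 2*√1218 (L = √4872 = 2*√1218 ≈ 69.800)
M(k, b) = 110 (M(k, b) = 81 + 29 = 110)
E = -55/3878 - √1218/8712 (E = (2*√1218)/(-17424) + 110/(-7756) = (2*√1218)*(-1/17424) + 110*(-1/7756) = -√1218/8712 - 55/3878 = -55/3878 - √1218/8712 ≈ -0.018189)
-2886 + E = -2886 + (-55/3878 - √1218/8712) = -11191963/3878 - √1218/8712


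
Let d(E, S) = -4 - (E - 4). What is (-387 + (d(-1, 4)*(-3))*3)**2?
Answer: 156816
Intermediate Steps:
d(E, S) = -E (d(E, S) = -4 - (-4 + E) = -4 + (4 - E) = -E)
(-387 + (d(-1, 4)*(-3))*3)**2 = (-387 + (-1*(-1)*(-3))*3)**2 = (-387 + (1*(-3))*3)**2 = (-387 - 3*3)**2 = (-387 - 9)**2 = (-396)**2 = 156816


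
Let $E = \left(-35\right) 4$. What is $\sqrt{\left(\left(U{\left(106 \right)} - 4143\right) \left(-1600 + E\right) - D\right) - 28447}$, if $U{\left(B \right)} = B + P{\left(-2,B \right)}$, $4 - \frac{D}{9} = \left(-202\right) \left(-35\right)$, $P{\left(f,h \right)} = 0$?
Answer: $\sqrt{7059527} \approx 2657.0$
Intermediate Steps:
$E = -140$
$D = -63594$ ($D = 36 - 9 \left(\left(-202\right) \left(-35\right)\right) = 36 - 63630 = -63594$)
$U{\left(B \right)} = B$ ($U{\left(B \right)} = B + 0 = B$)
$\sqrt{\left(\left(U{\left(106 \right)} - 4143\right) \left(-1600 + E\right) - D\right) - 28447} = \sqrt{\left(\left(106 - 4143\right) \left(-1600 - 140\right) - -63594\right) - 28447} = \sqrt{\left(\left(-4037\right) \left(-1740\right) + 63594\right) - 28447} = \sqrt{\left(7024380 + 63594\right) - 28447} = \sqrt{7087974 - 28447} = \sqrt{7059527}$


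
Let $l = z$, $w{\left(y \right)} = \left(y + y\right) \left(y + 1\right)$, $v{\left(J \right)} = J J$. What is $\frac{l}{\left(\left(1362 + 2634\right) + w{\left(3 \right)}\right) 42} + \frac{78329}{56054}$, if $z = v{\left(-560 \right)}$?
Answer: $\frac{110012867}{33800562} \approx 3.2548$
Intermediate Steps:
$v{\left(J \right)} = J^{2}$
$w{\left(y \right)} = 2 y \left(1 + y\right)$
$z = 313600$ ($z = \left(-560\right)^{2} = 313600$)
$l = 313600$
$\frac{l}{\left(\left(1362 + 2634\right) + w{\left(3 \right)}\right) 42} + \frac{78329}{56054} = \frac{313600}{\left(\left(1362 + 2634\right) + 2 \cdot 3 \left(1 + 3\right)\right) 42} + \frac{78329}{56054} = \frac{313600}{\left(3996 + 2 \cdot 3 \cdot 4\right) 42} + 78329 \cdot \frac{1}{56054} = \frac{313600}{\left(3996 + 24\right) 42} + \frac{78329}{56054} = \frac{313600}{4020 \cdot 42} + \frac{78329}{56054} = \frac{313600}{168840} + \frac{78329}{56054} = 313600 \cdot \frac{1}{168840} + \frac{78329}{56054} = \frac{1120}{603} + \frac{78329}{56054} = \frac{110012867}{33800562}$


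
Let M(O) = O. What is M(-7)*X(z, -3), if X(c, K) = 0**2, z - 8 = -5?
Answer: 0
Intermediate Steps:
z = 3 (z = 8 - 5 = 3)
X(c, K) = 0
M(-7)*X(z, -3) = -7*0 = 0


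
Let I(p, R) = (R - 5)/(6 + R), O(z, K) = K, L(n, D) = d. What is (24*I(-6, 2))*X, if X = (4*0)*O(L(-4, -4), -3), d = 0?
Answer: 0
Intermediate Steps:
L(n, D) = 0
I(p, R) = (-5 + R)/(6 + R)
X = 0 (X = (4*0)*(-3) = 0*(-3) = 0)
(24*I(-6, 2))*X = (24*((-5 + 2)/(6 + 2)))*0 = (24*(-3/8))*0 = -9*0 = 0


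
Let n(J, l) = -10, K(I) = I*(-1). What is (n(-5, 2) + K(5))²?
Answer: 225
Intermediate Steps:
K(I) = -I
(n(-5, 2) + K(5))² = (-10 - 1*5)² = (-10 - 5)² = (-15)² = 225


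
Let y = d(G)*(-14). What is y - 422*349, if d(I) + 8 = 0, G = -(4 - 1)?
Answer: -147166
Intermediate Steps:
G = -3 (G = -1*3 = -3)
d(I) = -8 (d(I) = -8 + 0 = -8)
y = 112 (y = -8*(-14) = 112)
y - 422*349 = 112 - 422*349 = 112 - 147278 = -147166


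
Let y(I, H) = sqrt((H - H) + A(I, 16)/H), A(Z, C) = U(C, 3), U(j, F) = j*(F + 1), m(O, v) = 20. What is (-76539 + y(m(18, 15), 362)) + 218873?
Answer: 142334 + 4*sqrt(362)/181 ≈ 1.4233e+5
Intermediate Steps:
U(j, F) = j*(1 + F)
A(Z, C) = 4*C (A(Z, C) = C*(1 + 3) = C*4 = 4*C)
y(I, H) = 8*sqrt(1/H) (y(I, H) = sqrt((H - H) + (4*16)/H) = sqrt(0 + 64/H) = sqrt(64/H) = 8*sqrt(1/H))
(-76539 + y(m(18, 15), 362)) + 218873 = (-76539 + 8*sqrt(1/362)) + 218873 = (-76539 + 8*(sqrt(362)/362)) + 218873 = (-76539 + 4*sqrt(362)/181) + 218873 = 142334 + 4*sqrt(362)/181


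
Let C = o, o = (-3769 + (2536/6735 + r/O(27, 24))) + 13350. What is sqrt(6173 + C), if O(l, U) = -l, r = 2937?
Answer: sqrt(709687880135)/6735 ≈ 125.08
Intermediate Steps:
o = 191393858/20205 (o = (-3769 + (2536/6735 + 2937/((-1*27)))) + 13350 = (-3769 + (2536*(1/6735) + 2937/(-27))) + 13350 = (-3769 + (2536/6735 + 2937*(-1/27))) + 13350 = (-3769 + (2536/6735 - 979/9)) + 13350 = (-3769 - 2190247/20205) + 13350 = -78342892/20205 + 13350 = 191393858/20205 ≈ 9472.6)
C = 191393858/20205 ≈ 9472.6
sqrt(6173 + C) = sqrt(6173 + 191393858/20205) = sqrt(316119323/20205) = sqrt(709687880135)/6735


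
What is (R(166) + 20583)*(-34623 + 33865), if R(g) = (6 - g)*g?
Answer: 4530566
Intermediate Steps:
R(g) = g*(6 - g)
(R(166) + 20583)*(-34623 + 33865) = (166*(6 - 1*166) + 20583)*(-34623 + 33865) = (166*(6 - 166) + 20583)*(-758) = (166*(-160) + 20583)*(-758) = (-26560 + 20583)*(-758) = -5977*(-758) = 4530566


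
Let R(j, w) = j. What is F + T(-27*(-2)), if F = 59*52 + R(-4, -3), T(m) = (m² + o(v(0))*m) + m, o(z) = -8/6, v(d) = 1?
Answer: 5962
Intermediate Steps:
o(z) = -4/3 (o(z) = -8*⅙ = -4/3)
T(m) = m² - m/3 (T(m) = (m² - 4*m/3) + m = m² - m/3)
F = 3064 (F = 59*52 - 4 = 3068 - 4 = 3064)
F + T(-27*(-2)) = 3064 + (-27*(-2))*(-⅓ - 27*(-2)) = 3064 + 54*(-⅓ + 54) = 3064 + 54*(161/3) = 3064 + 2898 = 5962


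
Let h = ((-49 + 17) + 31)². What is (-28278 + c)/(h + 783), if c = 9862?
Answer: -1151/49 ≈ -23.490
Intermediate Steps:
h = 1 (h = (-32 + 31)² = (-1)² = 1)
(-28278 + c)/(h + 783) = (-28278 + 9862)/(1 + 783) = -18416/784 = -18416*1/784 = -1151/49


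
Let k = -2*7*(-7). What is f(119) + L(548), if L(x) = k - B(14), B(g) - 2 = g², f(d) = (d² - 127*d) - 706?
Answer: -1758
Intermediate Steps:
k = 98 (k = -14*(-7) = 98)
f(d) = -706 + d² - 127*d
B(g) = 2 + g²
L(x) = -100 (L(x) = 98 - (2 + 14²) = 98 - (2 + 196) = 98 - 1*198 = 98 - 198 = -100)
f(119) + L(548) = (-706 + 119² - 127*119) - 100 = (-706 + 14161 - 15113) - 100 = -1658 - 100 = -1758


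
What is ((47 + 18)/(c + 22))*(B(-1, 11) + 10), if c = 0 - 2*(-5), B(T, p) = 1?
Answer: 715/32 ≈ 22.344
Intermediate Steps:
c = 10 (c = 0 + 10 = 10)
((47 + 18)/(c + 22))*(B(-1, 11) + 10) = ((47 + 18)/(10 + 22))*(1 + 10) = (65/32)*11 = 715/32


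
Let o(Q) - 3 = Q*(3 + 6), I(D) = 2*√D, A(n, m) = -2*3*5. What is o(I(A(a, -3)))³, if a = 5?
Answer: -87453 - 174474*I*√30 ≈ -87453.0 - 9.5563e+5*I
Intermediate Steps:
A(n, m) = -30 (A(n, m) = -6*5 = -30)
o(Q) = 3 + 9*Q (o(Q) = 3 + Q*(3 + 6) = 3 + Q*9 = 3 + 9*Q)
o(I(A(a, -3)))³ = (3 + 9*(2*√(-30)))³ = (3 + 9*(2*(I*√30)))³ = (3 + 9*(2*I*√30))³ = (3 + 18*I*√30)³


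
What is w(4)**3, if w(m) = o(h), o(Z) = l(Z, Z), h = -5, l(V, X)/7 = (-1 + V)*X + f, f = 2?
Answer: 11239424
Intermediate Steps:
l(V, X) = 14 + 7*X*(-1 + V) (l(V, X) = 7*((-1 + V)*X + 2) = 7*(X*(-1 + V) + 2) = 7*(2 + X*(-1 + V)) = 14 + 7*X*(-1 + V))
o(Z) = 14 - 7*Z + 7*Z**2 (o(Z) = 14 - 7*Z + 7*Z*Z = 14 - 7*Z + 7*Z**2)
w(m) = 224 (w(m) = 14 - 7*(-5) + 7*(-5)**2 = 14 + 35 + 7*25 = 14 + 35 + 175 = 224)
w(4)**3 = 224**3 = 11239424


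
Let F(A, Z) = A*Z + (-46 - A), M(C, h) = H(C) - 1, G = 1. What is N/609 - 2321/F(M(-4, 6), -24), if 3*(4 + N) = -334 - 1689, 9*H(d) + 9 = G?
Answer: -3471508/1827 ≈ -1900.1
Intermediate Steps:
H(d) = -8/9 (H(d) = -1 + (⅑)*1 = -1 + ⅑ = -8/9)
M(C, h) = -17/9 (M(C, h) = -8/9 - 1 = -17/9)
N = -2035/3 (N = -4 + (-334 - 1689)/3 = -4 + (⅓)*(-2023) = -4 - 2023/3 = -2035/3 ≈ -678.33)
F(A, Z) = -46 - A + A*Z
N/609 - 2321/F(M(-4, 6), -24) = -2035/3/609 - 2321/(-46 - 1*(-17/9) - 17/9*(-24)) = -2035/3*1/609 - 2321/(-46 + 17/9 + 136/3) = -2035/1827 - 2321/11/9 = -2035/1827 - 2321*9/11 = -2035/1827 - 1899 = -3471508/1827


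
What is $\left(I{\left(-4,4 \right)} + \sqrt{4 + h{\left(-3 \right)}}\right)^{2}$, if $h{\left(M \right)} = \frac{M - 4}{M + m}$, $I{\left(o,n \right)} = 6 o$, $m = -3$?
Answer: $\frac{\left(144 - \sqrt{186}\right)^{2}}{36} \approx 472.06$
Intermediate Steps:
$h{\left(M \right)} = \frac{-4 + M}{-3 + M}$ ($h{\left(M \right)} = \frac{M - 4}{M - 3} = \frac{-4 + M}{-3 + M}$)
$\left(I{\left(-4,4 \right)} + \sqrt{4 + h{\left(-3 \right)}}\right)^{2} = \left(6 \left(-4\right) + \sqrt{4 + \frac{-4 - 3}{-3 - 3}}\right)^{2} = \left(-24 + \sqrt{4 + \frac{1}{-6} \left(-7\right)}\right)^{2} = \left(-24 + \sqrt{4 - - \frac{7}{6}}\right)^{2} = \left(-24 + \sqrt{4 + \frac{7}{6}}\right)^{2} = \left(-24 + \sqrt{\frac{31}{6}}\right)^{2} = \left(-24 + \frac{\sqrt{186}}{6}\right)^{2}$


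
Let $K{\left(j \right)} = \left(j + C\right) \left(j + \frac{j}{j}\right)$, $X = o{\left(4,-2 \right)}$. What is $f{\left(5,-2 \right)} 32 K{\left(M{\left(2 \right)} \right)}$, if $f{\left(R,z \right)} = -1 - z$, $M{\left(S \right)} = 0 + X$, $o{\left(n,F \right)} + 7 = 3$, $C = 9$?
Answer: $-480$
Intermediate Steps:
$o{\left(n,F \right)} = -4$ ($o{\left(n,F \right)} = -7 + 3 = -4$)
$X = -4$
$M{\left(S \right)} = -4$ ($M{\left(S \right)} = 0 - 4 = -4$)
$K{\left(j \right)} = \left(1 + j\right) \left(9 + j\right)$ ($K{\left(j \right)} = \left(j + 9\right) \left(j + \frac{j}{j}\right) = \left(9 + j\right) \left(j + 1\right) = \left(9 + j\right) \left(1 + j\right) = \left(1 + j\right) \left(9 + j\right)$)
$f{\left(5,-2 \right)} 32 K{\left(M{\left(2 \right)} \right)} = \left(-1 - -2\right) 32 \left(9 + \left(-4\right)^{2} + 10 \left(-4\right)\right) = \left(-1 + 2\right) 32 \left(9 + 16 - 40\right) = 1 \cdot 32 \left(-15\right) = 1 \left(-480\right) = -480$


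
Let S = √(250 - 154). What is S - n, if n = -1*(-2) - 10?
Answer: 8 + 4*√6 ≈ 17.798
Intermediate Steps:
n = -8 (n = 2 - 10 = -8)
S = 4*√6 (S = √96 = 4*√6 ≈ 9.7980)
S - n = 4*√6 - 1*(-8) = 4*√6 + 8 = 8 + 4*√6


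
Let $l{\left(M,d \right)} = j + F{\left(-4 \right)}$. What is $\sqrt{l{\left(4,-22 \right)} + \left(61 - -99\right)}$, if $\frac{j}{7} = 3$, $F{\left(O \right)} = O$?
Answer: $\sqrt{177} \approx 13.304$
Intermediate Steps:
$j = 21$ ($j = 7 \cdot 3 = 21$)
$l{\left(M,d \right)} = 17$ ($l{\left(M,d \right)} = 21 - 4 = 17$)
$\sqrt{l{\left(4,-22 \right)} + \left(61 - -99\right)} = \sqrt{17 + \left(61 - -99\right)} = \sqrt{17 + \left(61 + 99\right)} = \sqrt{17 + 160} = \sqrt{177}$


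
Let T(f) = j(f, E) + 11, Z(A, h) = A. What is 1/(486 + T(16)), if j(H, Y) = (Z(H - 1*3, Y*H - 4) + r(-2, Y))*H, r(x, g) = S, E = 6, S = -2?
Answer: 1/673 ≈ 0.0014859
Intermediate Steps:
r(x, g) = -2
j(H, Y) = H*(-5 + H) (j(H, Y) = ((H - 1*3) - 2)*H = ((H - 3) - 2)*H = ((-3 + H) - 2)*H = (-5 + H)*H = H*(-5 + H))
T(f) = 11 + f*(-5 + f) (T(f) = f*(-5 + f) + 11 = 11 + f*(-5 + f))
1/(486 + T(16)) = 1/(486 + (11 + 16*(-5 + 16))) = 1/(486 + (11 + 16*11)) = 1/(486 + (11 + 176)) = 1/(486 + 187) = 1/673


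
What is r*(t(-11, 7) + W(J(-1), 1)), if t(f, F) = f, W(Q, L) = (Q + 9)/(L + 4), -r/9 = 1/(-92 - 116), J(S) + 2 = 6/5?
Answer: -81/200 ≈ -0.40500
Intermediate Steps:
J(S) = -4/5 (J(S) = -2 + 6/5 = -4/5)
r = 9/208 (r = -9/(-92 - 116) = -9/(-208) = -9*(-1/208) = 9/208 ≈ 0.043269)
W(Q, L) = (9 + Q)/(4 + L)
r*(t(-11, 7) + W(J(-1), 1)) = 9*(-11 + (9 - 4/5)/(4 + 1))/208 = 9*(-11 + (41/5)/5)/208 = 9*(-11 + (1/5)*(41/5))/208 = 9*(-11 + 41/25)/208 = (9/208)*(-234/25) = -81/200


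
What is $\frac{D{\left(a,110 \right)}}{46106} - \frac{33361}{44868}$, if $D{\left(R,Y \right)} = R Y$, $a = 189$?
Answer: $- \frac{302668273}{1034342004} \approx -0.29262$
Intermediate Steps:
$\frac{D{\left(a,110 \right)}}{46106} - \frac{33361}{44868} = \frac{189 \cdot 110}{46106} - \frac{33361}{44868} = 20790 \cdot \frac{1}{46106} - \frac{33361}{44868} = \frac{10395}{23053} - \frac{33361}{44868} = - \frac{302668273}{1034342004}$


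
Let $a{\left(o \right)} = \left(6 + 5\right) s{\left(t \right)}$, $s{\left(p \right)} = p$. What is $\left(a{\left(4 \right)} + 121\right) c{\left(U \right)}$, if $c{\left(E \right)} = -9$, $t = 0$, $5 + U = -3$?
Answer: $-1089$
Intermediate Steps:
$U = -8$ ($U = -5 - 3 = -8$)
$a{\left(o \right)} = 0$ ($a{\left(o \right)} = \left(6 + 5\right) 0 = 11 \cdot 0 = 0$)
$\left(a{\left(4 \right)} + 121\right) c{\left(U \right)} = \left(0 + 121\right) \left(-9\right) = 121 \left(-9\right) = -1089$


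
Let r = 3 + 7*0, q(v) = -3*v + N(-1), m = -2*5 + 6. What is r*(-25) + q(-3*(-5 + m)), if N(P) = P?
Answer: -157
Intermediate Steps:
m = -4 (m = -10 + 6 = -4)
q(v) = -1 - 3*v (q(v) = -3*v - 1 = -1 - 3*v)
r = 3 (r = 3 + 0 = 3)
r*(-25) + q(-3*(-5 + m)) = 3*(-25) + (-1 - (-9)*(-5 - 4)) = -75 + (-1 - (-9)*(-9)) = -75 + (-1 - 3*27) = -75 + (-1 - 81) = -75 - 82 = -157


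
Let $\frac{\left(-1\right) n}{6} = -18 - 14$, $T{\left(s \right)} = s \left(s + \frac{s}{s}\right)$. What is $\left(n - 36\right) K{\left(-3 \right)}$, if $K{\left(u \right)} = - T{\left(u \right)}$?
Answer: $-936$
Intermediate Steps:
$T{\left(s \right)} = s \left(1 + s\right)$ ($T{\left(s \right)} = s \left(s + 1\right) = s \left(1 + s\right)$)
$K{\left(u \right)} = - u \left(1 + u\right)$
$n = 192$ ($n = - 6 \left(-18 - 14\right) = \left(-6\right) \left(-32\right) = 192$)
$\left(n - 36\right) K{\left(-3 \right)} = \left(192 - 36\right) \left(\left(-1\right) \left(-3\right) \left(1 - 3\right)\right) = 156 \left(\left(-1\right) \left(-3\right) \left(-2\right)\right) = 156 \left(-6\right) = -936$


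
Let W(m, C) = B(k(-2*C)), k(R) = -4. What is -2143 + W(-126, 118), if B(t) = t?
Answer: -2147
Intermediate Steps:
W(m, C) = -4
-2143 + W(-126, 118) = -2143 - 4 = -2147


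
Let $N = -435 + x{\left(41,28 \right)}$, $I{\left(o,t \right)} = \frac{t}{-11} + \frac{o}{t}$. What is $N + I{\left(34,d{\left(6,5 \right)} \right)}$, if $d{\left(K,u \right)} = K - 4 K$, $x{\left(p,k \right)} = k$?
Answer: $- \frac{40318}{99} \approx -407.25$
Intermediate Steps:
$d{\left(K,u \right)} = - 3 K$
$I{\left(o,t \right)} = - \frac{t}{11} + \frac{o}{t}$ ($I{\left(o,t \right)} = t \left(- \frac{1}{11}\right) + \frac{o}{t} = - \frac{t}{11} + \frac{o}{t}$)
$N = -407$ ($N = -435 + 28 = -407$)
$N + I{\left(34,d{\left(6,5 \right)} \right)} = -407 - \left(\frac{17}{9} + \frac{1}{11} \left(-3\right) 6\right) = -407 + \left(\left(- \frac{1}{11}\right) \left(-18\right) + \frac{34}{-18}\right) = -407 + \left(\frac{18}{11} + 34 \left(- \frac{1}{18}\right)\right) = -407 + \left(\frac{18}{11} - \frac{17}{9}\right) = -407 - \frac{25}{99} = - \frac{40318}{99}$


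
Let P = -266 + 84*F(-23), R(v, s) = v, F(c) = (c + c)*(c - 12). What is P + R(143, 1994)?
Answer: 135117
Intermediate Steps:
F(c) = 2*c*(-12 + c) (F(c) = (2*c)*(-12 + c) = 2*c*(-12 + c))
P = 134974 (P = -266 + 84*(2*(-23)*(-12 - 23)) = -266 + 84*(2*(-23)*(-35)) = -266 + 84*1610 = -266 + 135240 = 134974)
P + R(143, 1994) = 134974 + 143 = 135117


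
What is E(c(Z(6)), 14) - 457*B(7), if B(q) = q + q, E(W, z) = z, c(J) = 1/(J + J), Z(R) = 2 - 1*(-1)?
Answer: -6384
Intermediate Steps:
Z(R) = 3 (Z(R) = 2 + 1 = 3)
c(J) = 1/(2*J)
B(q) = 2*q
E(c(Z(6)), 14) - 457*B(7) = 14 - 914*7 = 14 - 457*14 = 14 - 6398 = -6384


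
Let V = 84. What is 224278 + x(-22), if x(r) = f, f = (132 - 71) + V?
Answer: 224423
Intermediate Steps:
f = 145 (f = (132 - 71) + 84 = 61 + 84 = 145)
x(r) = 145
224278 + x(-22) = 224278 + 145 = 224423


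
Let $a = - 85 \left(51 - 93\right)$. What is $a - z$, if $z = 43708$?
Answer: $-40138$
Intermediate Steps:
$a = 3570$ ($a = \left(-85\right) \left(-42\right) = 3570$)
$a - z = 3570 - 43708 = -40138$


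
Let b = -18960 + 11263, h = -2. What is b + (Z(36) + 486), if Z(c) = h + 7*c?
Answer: -6961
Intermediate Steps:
Z(c) = -2 + 7*c
b = -7697
b + (Z(36) + 486) = -7697 + ((-2 + 7*36) + 486) = -7697 + ((-2 + 252) + 486) = -7697 + (250 + 486) = -7697 + 736 = -6961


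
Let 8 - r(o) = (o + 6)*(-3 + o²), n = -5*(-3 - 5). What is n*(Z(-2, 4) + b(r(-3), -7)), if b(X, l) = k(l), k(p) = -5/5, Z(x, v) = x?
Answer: -120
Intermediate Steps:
k(p) = -1 (k(p) = -5*⅕ = -1)
n = 40 (n = -5*(-8) = 40)
r(o) = 8 - (-3 + o²)*(6 + o) (r(o) = 8 - (o + 6)*(-3 + o²) = 8 - (6 + o)*(-3 + o²) = 8 - (-3 + o²)*(6 + o))
b(X, l) = -1
n*(Z(-2, 4) + b(r(-3), -7)) = 40*(-2 - 1) = 40*(-3) = -120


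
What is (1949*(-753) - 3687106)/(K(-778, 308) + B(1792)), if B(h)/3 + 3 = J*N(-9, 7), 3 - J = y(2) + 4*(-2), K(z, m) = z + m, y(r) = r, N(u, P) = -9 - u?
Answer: 5154703/479 ≈ 10761.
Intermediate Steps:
K(z, m) = m + z
J = 9 (J = 3 - (2 + 4*(-2)) = 3 - (2 - 8) = 3 - 1*(-6) = 3 + 6 = 9)
B(h) = -9 (B(h) = -9 + 3*(9*(-9 - 1*(-9))) = -9 + 3*(9*(-9 + 9)) = -9 + 3*(9*0) = -9 + 3*0 = -9 + 0 = -9)
(1949*(-753) - 3687106)/(K(-778, 308) + B(1792)) = (1949*(-753) - 3687106)/((308 - 778) - 9) = (-1467597 - 3687106)/(-470 - 9) = -5154703/(-479) = -5154703*(-1/479) = 5154703/479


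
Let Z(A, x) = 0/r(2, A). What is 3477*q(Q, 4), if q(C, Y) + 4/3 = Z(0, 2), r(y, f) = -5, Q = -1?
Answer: -4636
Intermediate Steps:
Z(A, x) = 0 (Z(A, x) = 0/(-5) = 0*(-1/5) = 0)
q(C, Y) = -4/3 (q(C, Y) = -4/3 + 0 = -4/3)
3477*q(Q, 4) = 3477*(-4/3) = -4636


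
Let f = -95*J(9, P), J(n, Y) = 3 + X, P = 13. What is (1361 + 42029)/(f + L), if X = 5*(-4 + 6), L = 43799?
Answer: 21695/21282 ≈ 1.0194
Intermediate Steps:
X = 10 (X = 5*2 = 10)
J(n, Y) = 13 (J(n, Y) = 3 + 10 = 13)
f = -1235 (f = -95*13 = -1235)
(1361 + 42029)/(f + L) = (1361 + 42029)/(-1235 + 43799) = 43390/42564 = 43390*(1/42564) = 21695/21282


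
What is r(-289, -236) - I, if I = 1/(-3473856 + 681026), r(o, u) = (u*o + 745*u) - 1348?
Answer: -304317928119/2792830 ≈ -1.0896e+5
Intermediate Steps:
r(o, u) = -1348 + 745*u + o*u (r(o, u) = (o*u + 745*u) - 1348 = (745*u + o*u) - 1348 = -1348 + 745*u + o*u)
I = -1/2792830 (I = 1/(-2792830) = -1/2792830 ≈ -3.5806e-7)
r(-289, -236) - I = (-1348 + 745*(-236) - 289*(-236)) - 1*(-1/2792830) = (-1348 - 175820 + 68204) + 1/2792830 = -108964 + 1/2792830 = -304317928119/2792830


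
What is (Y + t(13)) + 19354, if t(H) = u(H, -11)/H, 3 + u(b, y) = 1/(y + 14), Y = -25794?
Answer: -251168/39 ≈ -6440.2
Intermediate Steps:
u(b, y) = -3 + 1/(14 + y) (u(b, y) = -3 + 1/(y + 14) = -3 + 1/(14 + y))
t(H) = -8/(3*H) (t(H) = ((-41 - 3*(-11))/(14 - 11))/H = ((-41 + 33)/3)/H = ((⅓)*(-8))/H = -8/(3*H))
(Y + t(13)) + 19354 = (-25794 - 8/3/13) + 19354 = (-25794 - 8/3*1/13) + 19354 = (-25794 - 8/39) + 19354 = -1005974/39 + 19354 = -251168/39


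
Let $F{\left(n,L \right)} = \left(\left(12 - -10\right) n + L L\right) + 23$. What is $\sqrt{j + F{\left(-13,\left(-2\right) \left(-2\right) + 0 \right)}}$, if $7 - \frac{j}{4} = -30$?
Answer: $3 i \sqrt{11} \approx 9.9499 i$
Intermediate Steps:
$j = 148$ ($j = 28 - -120 = 28 + 120 = 148$)
$F{\left(n,L \right)} = 23 + L^{2} + 22 n$ ($F{\left(n,L \right)} = \left(\left(12 + 10\right) n + L^{2}\right) + 23 = \left(22 n + L^{2}\right) + 23 = \left(L^{2} + 22 n\right) + 23 = 23 + L^{2} + 22 n$)
$\sqrt{j + F{\left(-13,\left(-2\right) \left(-2\right) + 0 \right)}} = \sqrt{148 + \left(23 + \left(\left(-2\right) \left(-2\right) + 0\right)^{2} + 22 \left(-13\right)\right)} = \sqrt{148 + \left(23 + \left(4 + 0\right)^{2} - 286\right)} = \sqrt{148 + \left(23 + 4^{2} - 286\right)} = \sqrt{148 + \left(23 + 16 - 286\right)} = \sqrt{148 - 247} = \sqrt{-99} = 3 i \sqrt{11}$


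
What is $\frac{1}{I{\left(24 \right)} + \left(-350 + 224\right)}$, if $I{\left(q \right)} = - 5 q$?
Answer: $- \frac{1}{246} \approx -0.004065$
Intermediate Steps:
$\frac{1}{I{\left(24 \right)} + \left(-350 + 224\right)} = \frac{1}{\left(-5\right) 24 + \left(-350 + 224\right)} = \frac{1}{-120 - 126} = \frac{1}{-246} = - \frac{1}{246}$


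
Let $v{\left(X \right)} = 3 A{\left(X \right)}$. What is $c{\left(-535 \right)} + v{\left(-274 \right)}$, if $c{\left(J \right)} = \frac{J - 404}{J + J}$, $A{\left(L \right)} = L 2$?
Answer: $- \frac{1758141}{1070} \approx -1643.1$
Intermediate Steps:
$A{\left(L \right)} = 2 L$
$v{\left(X \right)} = 6 X$ ($v{\left(X \right)} = 3 \cdot 2 X = 6 X$)
$c{\left(J \right)} = \frac{-404 + J}{2 J}$
$c{\left(-535 \right)} + v{\left(-274 \right)} = \frac{-404 - 535}{2 \left(-535\right)} + 6 \left(-274\right) = \frac{1}{2} \left(- \frac{1}{535}\right) \left(-939\right) - 1644 = \frac{939}{1070} - 1644 = - \frac{1758141}{1070}$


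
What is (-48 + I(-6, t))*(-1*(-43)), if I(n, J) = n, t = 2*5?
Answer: -2322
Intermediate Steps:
t = 10
(-48 + I(-6, t))*(-1*(-43)) = (-48 - 6)*(-1*(-43)) = -54*43 = -2322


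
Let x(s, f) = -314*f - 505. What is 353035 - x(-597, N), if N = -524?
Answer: 189004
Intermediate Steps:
x(s, f) = -505 - 314*f
353035 - x(-597, N) = 353035 - (-505 - 314*(-524)) = 353035 - (-505 + 164536) = 353035 - 1*164031 = 353035 - 164031 = 189004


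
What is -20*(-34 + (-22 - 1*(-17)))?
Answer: 780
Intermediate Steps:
-20*(-34 + (-22 - 1*(-17))) = -20*(-34 + (-22 + 17)) = -20*(-34 - 5) = -20*(-39) = 780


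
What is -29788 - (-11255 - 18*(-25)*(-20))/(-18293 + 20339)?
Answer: -60925993/2046 ≈ -29778.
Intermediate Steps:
-29788 - (-11255 - 18*(-25)*(-20))/(-18293 + 20339) = -29788 - (-11255 + 450*(-20))/2046 = -29788 - (-11255 - 9000)/2046 = -29788 - (-20255)/2046 = -29788 - 1*(-20255/2046) = -29788 + 20255/2046 = -60925993/2046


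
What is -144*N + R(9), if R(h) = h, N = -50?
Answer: 7209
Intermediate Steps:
-144*N + R(9) = -144*(-50) + 9 = 7200 + 9 = 7209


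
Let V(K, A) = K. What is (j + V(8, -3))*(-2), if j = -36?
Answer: 56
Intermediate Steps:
(j + V(8, -3))*(-2) = (-36 + 8)*(-2) = -28*(-2) = 56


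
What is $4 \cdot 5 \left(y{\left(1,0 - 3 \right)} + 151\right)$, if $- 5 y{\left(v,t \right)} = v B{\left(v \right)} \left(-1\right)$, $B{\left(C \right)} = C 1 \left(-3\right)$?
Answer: $3008$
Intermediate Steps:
$B{\left(C \right)} = - 3 C$ ($B{\left(C \right)} = C \left(-3\right) = - 3 C$)
$y{\left(v,t \right)} = - \frac{3 v^{2}}{5}$ ($y{\left(v,t \right)} = - \frac{v \left(- 3 v\right) \left(-1\right)}{5} = - \frac{- 3 v^{2} \left(-1\right)}{5} = - \frac{3 v^{2}}{5}$)
$4 \cdot 5 \left(y{\left(1,0 - 3 \right)} + 151\right) = 4 \cdot 5 \left(- \frac{3 \cdot 1^{2}}{5} + 151\right) = 20 \left(\left(- \frac{3}{5}\right) 1 + 151\right) = 20 \left(- \frac{3}{5} + 151\right) = 20 \cdot \frac{752}{5} = 3008$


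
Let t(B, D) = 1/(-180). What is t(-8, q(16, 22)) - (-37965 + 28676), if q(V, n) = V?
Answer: 1672019/180 ≈ 9289.0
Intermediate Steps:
t(B, D) = -1/180
t(-8, q(16, 22)) - (-37965 + 28676) = -1/180 - (-37965 + 28676) = -1/180 - 1*(-9289) = -1/180 + 9289 = 1672019/180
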